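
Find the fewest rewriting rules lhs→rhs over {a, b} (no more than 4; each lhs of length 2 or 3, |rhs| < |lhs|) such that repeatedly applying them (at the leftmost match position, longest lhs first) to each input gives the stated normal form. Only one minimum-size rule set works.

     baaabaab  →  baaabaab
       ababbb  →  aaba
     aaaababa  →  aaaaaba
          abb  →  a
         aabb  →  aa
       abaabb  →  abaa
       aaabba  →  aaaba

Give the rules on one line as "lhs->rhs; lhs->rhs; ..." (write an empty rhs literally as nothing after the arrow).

bab->ab; bb->; bba->ba; bbb->ba

  | baaabaab
  | ababbb => aabbb => aaba
  | aaaababa => aaaaaba
  | abb => a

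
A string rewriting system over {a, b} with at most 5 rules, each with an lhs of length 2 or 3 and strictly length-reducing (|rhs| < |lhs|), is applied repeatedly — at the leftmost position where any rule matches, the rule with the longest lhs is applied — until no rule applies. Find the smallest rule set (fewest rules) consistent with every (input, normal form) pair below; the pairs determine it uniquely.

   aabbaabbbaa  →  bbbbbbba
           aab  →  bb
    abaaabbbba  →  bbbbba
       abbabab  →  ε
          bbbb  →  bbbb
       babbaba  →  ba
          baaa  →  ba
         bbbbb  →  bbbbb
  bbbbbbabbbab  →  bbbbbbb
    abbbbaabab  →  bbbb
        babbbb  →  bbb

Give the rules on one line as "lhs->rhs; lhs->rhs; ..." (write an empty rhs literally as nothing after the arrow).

aa->a; aab->bb; ab->; abb->

  | aabbaabbbaa => bbbaabbbaa => bbbbbbbaa => bbbbbbba
  | aab => bb
  | abaaabbbba => aaabbbba => aabbbba => bbbbba
  | abbabab => abab => ab => ε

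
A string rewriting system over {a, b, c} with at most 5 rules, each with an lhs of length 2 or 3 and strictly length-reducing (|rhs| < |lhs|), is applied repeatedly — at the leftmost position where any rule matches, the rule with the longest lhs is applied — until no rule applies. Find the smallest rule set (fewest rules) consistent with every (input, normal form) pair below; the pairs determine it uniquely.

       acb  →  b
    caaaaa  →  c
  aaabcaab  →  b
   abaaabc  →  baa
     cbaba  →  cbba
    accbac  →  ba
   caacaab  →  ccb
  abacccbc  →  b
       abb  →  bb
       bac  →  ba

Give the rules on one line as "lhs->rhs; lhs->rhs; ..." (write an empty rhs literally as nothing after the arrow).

ab->b; abc->; ac->a; ca->c

  | acb => ab => b
  | caaaaa => caaaa => caaa => caa => ca => c
  | aaabcaab => aaaab => aaab => aab => ab => b
  | abaaabc => baaabc => baa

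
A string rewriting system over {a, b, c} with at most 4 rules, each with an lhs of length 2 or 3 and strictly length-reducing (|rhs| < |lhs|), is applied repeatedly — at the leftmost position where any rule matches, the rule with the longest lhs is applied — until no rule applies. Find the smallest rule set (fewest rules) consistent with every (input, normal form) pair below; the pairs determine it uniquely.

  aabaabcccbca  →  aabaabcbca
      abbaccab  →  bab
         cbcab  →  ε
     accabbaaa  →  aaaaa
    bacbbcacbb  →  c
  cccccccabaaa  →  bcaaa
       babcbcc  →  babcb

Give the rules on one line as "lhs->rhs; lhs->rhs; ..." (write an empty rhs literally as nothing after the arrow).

aac->bc; bb->; cab->bc; cc->

  | aabaabcccbca => aabaabcbca
  | abbaccab => aaccab => bccab => bab
  | cbcab => cbbc => cc => ε
  | accabbaaa => aabbaaa => aaaaa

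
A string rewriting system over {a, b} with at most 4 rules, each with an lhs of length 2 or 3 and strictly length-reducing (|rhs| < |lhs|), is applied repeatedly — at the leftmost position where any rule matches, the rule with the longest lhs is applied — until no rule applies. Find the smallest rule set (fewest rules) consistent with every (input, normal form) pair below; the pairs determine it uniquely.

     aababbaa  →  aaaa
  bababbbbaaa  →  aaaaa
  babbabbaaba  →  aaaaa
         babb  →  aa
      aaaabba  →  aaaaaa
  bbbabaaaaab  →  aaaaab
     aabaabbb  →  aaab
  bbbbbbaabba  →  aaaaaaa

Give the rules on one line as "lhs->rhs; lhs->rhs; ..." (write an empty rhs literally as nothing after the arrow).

aba->; ba->a; bb->a

  | aababbaa => abbaa => aaaa
  | bababbbbaaa => ababbbbaaa => bbbbaaa => abbaaa => aaaaa
  | babbabbaaba => abbabbaaba => aaabbaaba => aaaaaaba => aaaaa
  | babb => abb => aa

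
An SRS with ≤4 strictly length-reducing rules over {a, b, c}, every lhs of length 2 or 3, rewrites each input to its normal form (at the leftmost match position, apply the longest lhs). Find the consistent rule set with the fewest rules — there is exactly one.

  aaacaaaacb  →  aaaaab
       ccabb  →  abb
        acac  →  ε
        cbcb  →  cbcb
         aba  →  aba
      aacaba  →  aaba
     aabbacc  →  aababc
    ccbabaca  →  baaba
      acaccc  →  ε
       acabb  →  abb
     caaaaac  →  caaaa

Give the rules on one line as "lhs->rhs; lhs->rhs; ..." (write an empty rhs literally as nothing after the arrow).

ac->; bac->ab; cc->

  | aaacaaaacb => aaaaaacb => aaaaab
  | ccabb => abb
  | acac => ac => ε
  | cbcb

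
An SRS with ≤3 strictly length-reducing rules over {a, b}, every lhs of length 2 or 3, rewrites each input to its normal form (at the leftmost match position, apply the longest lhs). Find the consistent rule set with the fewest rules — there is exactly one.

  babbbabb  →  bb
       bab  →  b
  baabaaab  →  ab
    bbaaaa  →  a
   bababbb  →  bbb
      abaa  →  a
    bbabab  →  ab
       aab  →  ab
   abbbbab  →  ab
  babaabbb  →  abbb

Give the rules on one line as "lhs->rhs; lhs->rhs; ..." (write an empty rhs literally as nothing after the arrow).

  | babbbabb => bbbabb => babb => bb
  | bab => b
  | baabaaab => abaaab => aaab => aab => ab
  | bbaaaa => aaaa => aaa => aa => a

aa->a; ba->; bba->a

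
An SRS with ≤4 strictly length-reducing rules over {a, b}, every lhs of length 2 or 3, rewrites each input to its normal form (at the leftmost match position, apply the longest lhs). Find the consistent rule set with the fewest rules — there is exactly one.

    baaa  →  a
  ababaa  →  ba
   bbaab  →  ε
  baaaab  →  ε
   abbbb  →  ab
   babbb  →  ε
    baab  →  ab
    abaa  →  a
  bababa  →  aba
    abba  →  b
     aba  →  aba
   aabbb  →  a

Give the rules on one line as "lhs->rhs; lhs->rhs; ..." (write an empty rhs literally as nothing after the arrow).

aa->b; bab->; bb->; bbb->ab

  | baaa => bba => a
  | ababaa => aaa => ba
  | bbaab => aab => bb => ε
  | baaaab => bbaab => aab => bb => ε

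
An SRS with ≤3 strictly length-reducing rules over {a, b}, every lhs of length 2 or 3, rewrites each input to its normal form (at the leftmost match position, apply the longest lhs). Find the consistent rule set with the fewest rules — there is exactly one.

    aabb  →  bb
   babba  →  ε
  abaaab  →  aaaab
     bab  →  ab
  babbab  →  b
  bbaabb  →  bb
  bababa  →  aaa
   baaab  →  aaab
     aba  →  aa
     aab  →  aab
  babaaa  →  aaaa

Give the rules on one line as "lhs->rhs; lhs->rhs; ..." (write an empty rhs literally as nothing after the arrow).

abb->bb; ba->a; bba->

  | aabb => abb => bb
  | babba => abba => bba => ε
  | abaaab => aaaab
  | bab => ab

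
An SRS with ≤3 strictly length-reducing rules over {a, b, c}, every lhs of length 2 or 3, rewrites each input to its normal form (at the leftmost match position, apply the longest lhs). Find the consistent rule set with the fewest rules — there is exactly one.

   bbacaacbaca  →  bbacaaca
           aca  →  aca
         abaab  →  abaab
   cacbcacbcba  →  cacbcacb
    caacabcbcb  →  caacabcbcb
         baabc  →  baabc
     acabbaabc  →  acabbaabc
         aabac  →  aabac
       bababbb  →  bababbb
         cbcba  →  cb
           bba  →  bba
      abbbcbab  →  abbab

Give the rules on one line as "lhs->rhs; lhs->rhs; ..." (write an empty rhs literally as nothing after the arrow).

bbc->; cba->

  | bbacaacbaca => bbacaaca
  | aca
  | abaab
  | cacbcacbcba => cacbcacb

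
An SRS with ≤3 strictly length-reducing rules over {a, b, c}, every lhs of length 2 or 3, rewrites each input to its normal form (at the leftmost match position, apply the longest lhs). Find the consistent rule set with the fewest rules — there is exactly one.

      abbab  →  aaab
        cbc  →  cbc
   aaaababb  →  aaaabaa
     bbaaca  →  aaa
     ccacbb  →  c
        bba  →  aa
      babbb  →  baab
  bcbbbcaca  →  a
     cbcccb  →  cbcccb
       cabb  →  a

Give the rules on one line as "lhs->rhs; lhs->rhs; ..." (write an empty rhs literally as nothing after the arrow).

  | abbab => aaab
  | cbc
  | aaaababb => aaaabaa
  | bbaaca => aaaca => aaa

bb->a; ca->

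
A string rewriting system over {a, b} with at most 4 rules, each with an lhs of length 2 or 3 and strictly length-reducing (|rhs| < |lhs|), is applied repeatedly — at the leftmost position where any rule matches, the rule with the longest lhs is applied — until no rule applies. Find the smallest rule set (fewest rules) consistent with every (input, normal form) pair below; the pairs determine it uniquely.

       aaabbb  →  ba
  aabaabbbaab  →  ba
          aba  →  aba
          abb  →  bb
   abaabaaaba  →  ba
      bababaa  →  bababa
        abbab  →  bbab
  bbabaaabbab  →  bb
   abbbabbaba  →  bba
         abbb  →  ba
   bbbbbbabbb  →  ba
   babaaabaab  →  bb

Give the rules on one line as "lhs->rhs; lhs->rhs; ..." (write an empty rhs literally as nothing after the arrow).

aa->a; aab->b; abb->bb; bbb->ba

  | aaabbb => aabbb => bbb => ba
  | aabaabbbaab => baabbbaab => bbbbaab => babaab => babb => bbb => ba
  | aba
  | abb => bb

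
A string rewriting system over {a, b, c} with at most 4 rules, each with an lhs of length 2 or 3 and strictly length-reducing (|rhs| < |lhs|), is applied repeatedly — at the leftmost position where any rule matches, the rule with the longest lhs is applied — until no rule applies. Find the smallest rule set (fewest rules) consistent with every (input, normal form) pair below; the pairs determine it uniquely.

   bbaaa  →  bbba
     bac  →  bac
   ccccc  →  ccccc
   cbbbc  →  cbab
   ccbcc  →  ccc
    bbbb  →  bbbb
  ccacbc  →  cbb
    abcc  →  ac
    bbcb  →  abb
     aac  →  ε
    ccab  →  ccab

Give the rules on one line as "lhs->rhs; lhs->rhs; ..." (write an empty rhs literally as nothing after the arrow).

  | bbaaa => bbba
  | bac
  | ccccc
  | cbbbc => cbab

aa->b; bbc->ab; bc->; cac->ab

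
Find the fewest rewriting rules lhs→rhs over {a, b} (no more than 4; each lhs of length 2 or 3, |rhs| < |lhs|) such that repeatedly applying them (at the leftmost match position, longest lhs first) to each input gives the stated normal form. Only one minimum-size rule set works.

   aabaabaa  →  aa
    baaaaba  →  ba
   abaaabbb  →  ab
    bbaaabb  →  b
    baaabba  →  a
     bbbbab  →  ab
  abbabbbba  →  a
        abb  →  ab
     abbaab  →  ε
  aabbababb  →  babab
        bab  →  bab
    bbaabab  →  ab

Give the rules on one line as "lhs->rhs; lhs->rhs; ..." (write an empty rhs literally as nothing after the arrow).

aaa->aa; aab->; bb->b; bba->a

  | aabaabaa => aabaa => aa
  | baaaaba => baaaba => baaba => ba
  | abaaabbb => abaabbb => abbb => abb => ab
  | bbaaabb => aaabb => aabb => b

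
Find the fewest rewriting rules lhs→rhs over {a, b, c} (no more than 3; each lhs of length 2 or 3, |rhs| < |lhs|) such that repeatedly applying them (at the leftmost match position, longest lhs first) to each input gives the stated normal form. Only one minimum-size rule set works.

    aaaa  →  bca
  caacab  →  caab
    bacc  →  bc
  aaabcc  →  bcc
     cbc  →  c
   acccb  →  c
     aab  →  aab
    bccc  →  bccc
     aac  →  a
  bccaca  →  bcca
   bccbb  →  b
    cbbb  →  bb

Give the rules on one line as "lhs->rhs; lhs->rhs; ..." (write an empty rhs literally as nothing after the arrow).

  | aaaa => bca
  | caacab => caab
  | bacc => bc
  | aaabcc => bcbcc => bcc

aaa->bc; ac->; cb->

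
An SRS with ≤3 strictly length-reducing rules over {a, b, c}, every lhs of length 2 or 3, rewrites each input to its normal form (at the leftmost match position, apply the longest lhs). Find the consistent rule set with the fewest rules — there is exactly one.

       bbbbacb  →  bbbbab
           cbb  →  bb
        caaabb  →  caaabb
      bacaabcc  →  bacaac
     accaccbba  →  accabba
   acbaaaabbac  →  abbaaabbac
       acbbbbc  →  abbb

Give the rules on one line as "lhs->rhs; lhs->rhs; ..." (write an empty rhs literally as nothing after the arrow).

  | bbbbacb => bbbbab
  | cbb => bb
  | caaabb
  | bacaabcc => bacaac

bc->; cb->b; cba->bb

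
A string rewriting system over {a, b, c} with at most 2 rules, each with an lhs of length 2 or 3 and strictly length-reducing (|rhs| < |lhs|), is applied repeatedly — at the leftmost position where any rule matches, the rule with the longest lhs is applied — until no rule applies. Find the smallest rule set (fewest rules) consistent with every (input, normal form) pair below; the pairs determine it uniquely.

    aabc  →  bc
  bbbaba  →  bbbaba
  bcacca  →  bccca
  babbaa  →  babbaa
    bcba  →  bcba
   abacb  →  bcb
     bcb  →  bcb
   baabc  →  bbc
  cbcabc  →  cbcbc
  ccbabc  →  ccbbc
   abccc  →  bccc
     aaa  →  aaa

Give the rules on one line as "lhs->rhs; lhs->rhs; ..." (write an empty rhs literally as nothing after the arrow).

abc->bc; ac->c

  | aabc => abc => bc
  | bbbaba
  | bcacca => bccca
  | babbaa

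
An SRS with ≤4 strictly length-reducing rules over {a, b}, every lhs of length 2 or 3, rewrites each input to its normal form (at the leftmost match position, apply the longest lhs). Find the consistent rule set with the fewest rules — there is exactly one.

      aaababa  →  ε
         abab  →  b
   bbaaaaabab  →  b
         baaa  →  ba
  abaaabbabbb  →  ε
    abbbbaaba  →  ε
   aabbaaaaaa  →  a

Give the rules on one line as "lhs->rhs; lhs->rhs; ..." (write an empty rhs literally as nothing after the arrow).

aa->; ab->; aba->ba; bb->a

  | aaababa => ababa => baba => bba => aa => ε
  | abab => bab => b
  | bbaaaaabab => aaaaaabab => aaaabab => aabab => bab => b
  | baaa => ba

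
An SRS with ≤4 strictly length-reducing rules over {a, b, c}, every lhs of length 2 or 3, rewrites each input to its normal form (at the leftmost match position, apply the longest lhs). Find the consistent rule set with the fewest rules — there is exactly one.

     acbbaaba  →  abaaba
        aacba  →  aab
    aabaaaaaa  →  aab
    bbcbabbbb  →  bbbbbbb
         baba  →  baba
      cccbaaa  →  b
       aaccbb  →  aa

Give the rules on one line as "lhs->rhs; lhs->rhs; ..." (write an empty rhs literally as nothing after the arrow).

  | acbbaaba => abaaba
  | aacba => aab
  | aabaaaaaa => aabaaa => aab
  | bbcbabbbb => bbbbbbb

aaa->; cb->; cba->b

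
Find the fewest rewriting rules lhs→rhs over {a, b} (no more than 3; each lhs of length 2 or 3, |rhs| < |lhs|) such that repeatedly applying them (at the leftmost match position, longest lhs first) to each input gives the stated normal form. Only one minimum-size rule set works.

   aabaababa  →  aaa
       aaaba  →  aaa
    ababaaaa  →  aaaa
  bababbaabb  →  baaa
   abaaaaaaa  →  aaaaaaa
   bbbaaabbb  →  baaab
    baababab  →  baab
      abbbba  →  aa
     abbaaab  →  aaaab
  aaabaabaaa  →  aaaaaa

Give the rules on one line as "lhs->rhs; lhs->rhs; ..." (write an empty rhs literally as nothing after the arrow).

  | aabaababa => aaababa => aaaba => aaa
  | aaaba => aaa
  | ababaaaa => abaaaa => aaaa
  | bababbaabb => babbaabb => baaabb => baaa

aba->a; bb->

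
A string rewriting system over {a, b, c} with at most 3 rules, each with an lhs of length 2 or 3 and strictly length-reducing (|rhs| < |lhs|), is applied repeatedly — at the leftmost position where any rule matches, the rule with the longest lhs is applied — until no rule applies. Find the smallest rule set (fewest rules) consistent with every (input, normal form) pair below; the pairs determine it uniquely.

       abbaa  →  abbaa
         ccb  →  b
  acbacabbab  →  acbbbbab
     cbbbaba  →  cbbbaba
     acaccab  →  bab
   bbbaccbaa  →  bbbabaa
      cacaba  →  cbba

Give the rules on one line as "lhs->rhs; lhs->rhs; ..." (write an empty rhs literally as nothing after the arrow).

  | abbaa
  | ccb => b
  | acbacabbab => acbbbbab
  | cbbbaba

aca->b; cc->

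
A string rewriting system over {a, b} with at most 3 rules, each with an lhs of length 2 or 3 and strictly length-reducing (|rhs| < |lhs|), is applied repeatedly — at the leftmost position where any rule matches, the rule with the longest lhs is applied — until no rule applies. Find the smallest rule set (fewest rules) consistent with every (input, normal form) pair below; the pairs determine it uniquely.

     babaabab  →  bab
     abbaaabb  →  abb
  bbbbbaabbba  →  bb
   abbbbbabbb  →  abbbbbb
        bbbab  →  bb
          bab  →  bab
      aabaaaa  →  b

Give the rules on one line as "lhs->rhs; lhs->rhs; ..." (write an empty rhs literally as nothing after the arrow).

  | babaabab => babbab => bab
  | abbaaabb => aaabb => abb
  | bbbbbaabbba => bbbabbba => bbbba => bb
  | abbbbbabbb => abbbbbb

aa->; bba->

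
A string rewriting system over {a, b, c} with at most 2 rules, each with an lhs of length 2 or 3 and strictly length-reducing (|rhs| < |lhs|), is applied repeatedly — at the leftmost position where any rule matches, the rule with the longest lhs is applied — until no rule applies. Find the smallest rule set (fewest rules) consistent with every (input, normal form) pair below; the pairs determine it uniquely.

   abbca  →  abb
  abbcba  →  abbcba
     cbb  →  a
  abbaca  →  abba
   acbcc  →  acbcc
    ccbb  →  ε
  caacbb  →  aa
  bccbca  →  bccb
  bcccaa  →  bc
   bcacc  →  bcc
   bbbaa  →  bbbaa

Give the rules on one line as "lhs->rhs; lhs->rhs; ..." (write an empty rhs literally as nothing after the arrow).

  | abbca => abb
  | abbcba
  | cbb => a
  | abbaca => abba

ca->; cbb->a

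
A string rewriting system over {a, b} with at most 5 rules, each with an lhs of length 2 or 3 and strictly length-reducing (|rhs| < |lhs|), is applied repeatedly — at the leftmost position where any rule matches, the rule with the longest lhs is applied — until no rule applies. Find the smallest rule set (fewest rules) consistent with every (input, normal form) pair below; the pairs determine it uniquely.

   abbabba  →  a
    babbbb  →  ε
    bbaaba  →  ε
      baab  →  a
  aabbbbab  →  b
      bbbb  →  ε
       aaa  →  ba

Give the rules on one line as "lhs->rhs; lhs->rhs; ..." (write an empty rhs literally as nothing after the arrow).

  | abbabba => babba => bba => a
  | babbbb => bbbb => bb => ε
  | bbaaba => aaba => baa => bb => ε
  | baab => bba => a

aa->b; aab->ba; ab->; bb->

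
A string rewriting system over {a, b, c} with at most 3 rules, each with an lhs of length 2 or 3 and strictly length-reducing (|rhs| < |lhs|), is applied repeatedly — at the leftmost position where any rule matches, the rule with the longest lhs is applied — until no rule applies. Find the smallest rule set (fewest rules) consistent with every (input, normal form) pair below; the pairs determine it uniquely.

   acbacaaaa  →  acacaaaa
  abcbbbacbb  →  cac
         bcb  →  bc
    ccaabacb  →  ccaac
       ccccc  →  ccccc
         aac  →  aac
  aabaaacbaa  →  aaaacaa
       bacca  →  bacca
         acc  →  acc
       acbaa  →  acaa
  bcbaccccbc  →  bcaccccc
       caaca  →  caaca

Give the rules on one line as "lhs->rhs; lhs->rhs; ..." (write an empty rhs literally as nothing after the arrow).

  | acbacaaaa => acacaaaa
  | abcbbbacbb => cbbbacbb => cbbacbb => cbacbb => cacbb => cacb => cac
  | bcb => bc
  | ccaabacb => ccaacb => ccaac

ab->; cb->c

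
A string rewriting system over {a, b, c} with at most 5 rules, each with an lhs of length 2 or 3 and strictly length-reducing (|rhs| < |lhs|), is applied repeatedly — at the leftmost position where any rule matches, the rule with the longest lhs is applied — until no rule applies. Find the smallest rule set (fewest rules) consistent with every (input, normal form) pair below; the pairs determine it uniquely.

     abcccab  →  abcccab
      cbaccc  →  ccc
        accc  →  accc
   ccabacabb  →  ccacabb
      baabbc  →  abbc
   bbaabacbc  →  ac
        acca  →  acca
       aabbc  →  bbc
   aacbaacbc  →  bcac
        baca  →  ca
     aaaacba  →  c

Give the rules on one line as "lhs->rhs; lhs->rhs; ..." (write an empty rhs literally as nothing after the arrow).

  | abcccab
  | cbaccc => aaccc => ccc
  | accc
  | ccabacabb => ccacabb

aa->; aaa->bc; ba->; cb->a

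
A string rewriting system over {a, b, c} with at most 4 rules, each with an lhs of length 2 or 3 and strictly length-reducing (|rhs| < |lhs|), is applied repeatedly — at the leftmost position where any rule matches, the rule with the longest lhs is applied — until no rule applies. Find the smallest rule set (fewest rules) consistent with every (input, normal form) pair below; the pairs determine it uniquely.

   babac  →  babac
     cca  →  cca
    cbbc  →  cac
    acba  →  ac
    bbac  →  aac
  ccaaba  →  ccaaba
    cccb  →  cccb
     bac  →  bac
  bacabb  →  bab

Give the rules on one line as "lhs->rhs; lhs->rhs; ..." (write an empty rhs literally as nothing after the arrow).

  | babac
  | cca
  | cbbc => cac
  | acba => ac

bb->a; cab->; cba->c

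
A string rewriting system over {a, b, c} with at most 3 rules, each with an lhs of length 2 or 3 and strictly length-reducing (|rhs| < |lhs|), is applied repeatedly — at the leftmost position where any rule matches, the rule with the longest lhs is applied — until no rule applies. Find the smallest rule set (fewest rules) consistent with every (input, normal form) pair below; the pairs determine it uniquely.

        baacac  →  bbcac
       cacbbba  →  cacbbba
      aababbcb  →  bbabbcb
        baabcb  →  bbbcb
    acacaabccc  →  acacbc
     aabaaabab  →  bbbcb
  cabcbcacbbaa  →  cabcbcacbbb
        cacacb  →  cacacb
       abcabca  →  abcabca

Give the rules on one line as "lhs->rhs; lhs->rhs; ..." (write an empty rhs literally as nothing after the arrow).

aa->b; aba->c; bcc->

  | baacac => bbcac
  | cacbbba
  | aababbcb => bbabbcb
  | baabcb => bbbcb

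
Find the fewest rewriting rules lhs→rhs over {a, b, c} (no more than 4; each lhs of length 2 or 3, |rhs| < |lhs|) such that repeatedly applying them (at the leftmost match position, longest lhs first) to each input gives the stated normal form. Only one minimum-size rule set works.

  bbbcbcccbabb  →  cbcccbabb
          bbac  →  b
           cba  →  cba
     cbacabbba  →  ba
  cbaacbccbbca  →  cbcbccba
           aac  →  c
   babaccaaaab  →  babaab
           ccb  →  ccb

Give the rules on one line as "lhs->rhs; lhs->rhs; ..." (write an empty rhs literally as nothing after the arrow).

  | bbbcbcccbabb => acbcccbabb => cbcccbabb
  | bbac => bbc => b
  | cba
  | cbacabbba => cbcabbba => cbbbba => caba => ba

ac->c; bbb->a; bbc->b; ca->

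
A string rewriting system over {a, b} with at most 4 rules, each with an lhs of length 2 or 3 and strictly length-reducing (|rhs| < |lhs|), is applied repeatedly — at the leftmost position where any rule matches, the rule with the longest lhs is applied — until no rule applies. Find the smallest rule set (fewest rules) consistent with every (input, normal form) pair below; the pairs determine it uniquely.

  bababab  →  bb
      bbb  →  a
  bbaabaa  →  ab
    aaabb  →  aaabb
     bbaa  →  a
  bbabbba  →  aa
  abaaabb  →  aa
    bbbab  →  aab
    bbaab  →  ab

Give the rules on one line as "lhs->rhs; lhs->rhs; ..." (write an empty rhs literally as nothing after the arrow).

ba->b; bba->; bbb->a

  | bababab => bbabab => bab => bb
  | bbb => a
  | bbaabaa => abaa => aba => ab
  | aaabb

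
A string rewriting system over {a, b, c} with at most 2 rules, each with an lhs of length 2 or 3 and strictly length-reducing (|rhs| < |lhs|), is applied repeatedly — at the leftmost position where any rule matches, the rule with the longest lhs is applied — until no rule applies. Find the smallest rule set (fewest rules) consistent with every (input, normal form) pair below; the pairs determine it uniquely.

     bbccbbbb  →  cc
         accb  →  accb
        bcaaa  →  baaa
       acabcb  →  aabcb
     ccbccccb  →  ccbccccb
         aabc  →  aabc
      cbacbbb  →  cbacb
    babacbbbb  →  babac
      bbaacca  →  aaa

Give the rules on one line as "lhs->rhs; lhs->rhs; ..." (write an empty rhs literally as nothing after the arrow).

  | bbccbbbb => ccbbbb => ccbb => cc
  | accb
  | bcaaa => baaa
  | acabcb => aabcb

bb->; ca->a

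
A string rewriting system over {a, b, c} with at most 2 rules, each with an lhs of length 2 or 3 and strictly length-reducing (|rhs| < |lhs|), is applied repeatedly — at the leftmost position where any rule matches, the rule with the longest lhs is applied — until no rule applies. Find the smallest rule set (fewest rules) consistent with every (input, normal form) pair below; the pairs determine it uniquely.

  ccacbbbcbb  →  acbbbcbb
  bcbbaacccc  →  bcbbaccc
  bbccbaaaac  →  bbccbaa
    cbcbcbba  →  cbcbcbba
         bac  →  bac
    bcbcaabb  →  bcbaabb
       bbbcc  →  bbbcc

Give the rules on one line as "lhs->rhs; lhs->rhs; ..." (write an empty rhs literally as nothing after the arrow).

aac->ca; ca->a

  | ccacbbbcbb => cacbbbcbb => acbbbcbb
  | bcbbaacccc => bcbbcaccc => bcbbaccc
  | bbccbaaaac => bbccbaaca => bbccbcaa => bbccbaa
  | cbcbcbba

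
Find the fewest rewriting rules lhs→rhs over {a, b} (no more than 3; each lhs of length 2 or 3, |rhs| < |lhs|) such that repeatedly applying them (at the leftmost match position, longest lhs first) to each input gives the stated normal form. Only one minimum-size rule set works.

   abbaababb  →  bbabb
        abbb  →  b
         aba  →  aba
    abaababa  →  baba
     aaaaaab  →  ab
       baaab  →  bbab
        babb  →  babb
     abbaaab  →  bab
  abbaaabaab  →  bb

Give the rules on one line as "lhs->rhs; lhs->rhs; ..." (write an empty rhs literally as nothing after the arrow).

  | abbaababb => abbbbabb => aababb => bbabb
  | abbb => aa => b
  | aba
  | abaababa => abbbaba => aaaba => baba

aa->b; bbb->a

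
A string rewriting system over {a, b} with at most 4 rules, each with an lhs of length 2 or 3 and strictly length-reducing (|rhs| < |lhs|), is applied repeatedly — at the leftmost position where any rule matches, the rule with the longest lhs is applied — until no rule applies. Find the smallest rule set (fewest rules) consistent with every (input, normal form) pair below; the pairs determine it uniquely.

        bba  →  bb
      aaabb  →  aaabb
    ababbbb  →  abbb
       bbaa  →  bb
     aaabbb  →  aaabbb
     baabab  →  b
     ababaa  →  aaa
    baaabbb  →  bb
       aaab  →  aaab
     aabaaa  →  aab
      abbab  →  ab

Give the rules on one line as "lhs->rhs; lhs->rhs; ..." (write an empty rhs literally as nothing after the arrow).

ba->b; baa->b; bab->

  | bba => bb
  | aaabb
  | ababbbb => abbb
  | bbaa => bb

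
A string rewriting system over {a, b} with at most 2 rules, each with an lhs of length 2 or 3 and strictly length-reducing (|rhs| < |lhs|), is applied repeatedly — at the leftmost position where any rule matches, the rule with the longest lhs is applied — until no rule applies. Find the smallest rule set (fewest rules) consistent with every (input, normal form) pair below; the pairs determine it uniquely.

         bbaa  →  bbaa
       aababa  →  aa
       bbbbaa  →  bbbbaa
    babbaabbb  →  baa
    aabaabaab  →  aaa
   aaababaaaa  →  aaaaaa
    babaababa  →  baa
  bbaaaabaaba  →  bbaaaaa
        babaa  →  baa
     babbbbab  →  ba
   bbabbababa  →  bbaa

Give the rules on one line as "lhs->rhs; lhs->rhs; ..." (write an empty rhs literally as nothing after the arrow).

ab->; abb->a

  | bbaa
  | aababa => aaba => aa
  | bbbbaa
  | babbaabbb => baaabbb => baaab => baa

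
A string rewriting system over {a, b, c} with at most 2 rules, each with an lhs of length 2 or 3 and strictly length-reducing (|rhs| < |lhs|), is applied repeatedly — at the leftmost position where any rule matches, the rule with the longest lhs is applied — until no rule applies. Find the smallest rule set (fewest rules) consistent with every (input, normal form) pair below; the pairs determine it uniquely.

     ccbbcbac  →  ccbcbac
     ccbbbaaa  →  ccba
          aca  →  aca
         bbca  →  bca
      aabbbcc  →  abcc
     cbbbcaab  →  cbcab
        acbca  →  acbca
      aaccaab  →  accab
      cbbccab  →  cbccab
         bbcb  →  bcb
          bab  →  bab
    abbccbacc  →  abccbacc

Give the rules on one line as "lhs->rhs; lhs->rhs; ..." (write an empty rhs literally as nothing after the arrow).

aa->a; bb->b

  | ccbbcbac => ccbcbac
  | ccbbbaaa => ccbbaaa => ccbaaa => ccbaa => ccba
  | aca
  | bbca => bca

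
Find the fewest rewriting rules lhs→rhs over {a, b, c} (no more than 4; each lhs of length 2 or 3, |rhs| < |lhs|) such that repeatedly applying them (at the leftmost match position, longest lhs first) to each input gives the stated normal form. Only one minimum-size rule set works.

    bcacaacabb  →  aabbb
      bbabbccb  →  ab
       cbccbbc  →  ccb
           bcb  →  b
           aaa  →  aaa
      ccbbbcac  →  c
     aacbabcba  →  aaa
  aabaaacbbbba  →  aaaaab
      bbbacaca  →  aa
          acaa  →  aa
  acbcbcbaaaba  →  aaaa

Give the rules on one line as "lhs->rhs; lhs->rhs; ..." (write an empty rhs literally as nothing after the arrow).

ba->a; bc->; ca->b

  | bcacaacabb => acaacabb => abacabb => aacabb => aabbb
  | bbabbccb => babbccb => abbccb => abcb => ab
  | cbccbbc => ccbbc => ccb
  | bcb => b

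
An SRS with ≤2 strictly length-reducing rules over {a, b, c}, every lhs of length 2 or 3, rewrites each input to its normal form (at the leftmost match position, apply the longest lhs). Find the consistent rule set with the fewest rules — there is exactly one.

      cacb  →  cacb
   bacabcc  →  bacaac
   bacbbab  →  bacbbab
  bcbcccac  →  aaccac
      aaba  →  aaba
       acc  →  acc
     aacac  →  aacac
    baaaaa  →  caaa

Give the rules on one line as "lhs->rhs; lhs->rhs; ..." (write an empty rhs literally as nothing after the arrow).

baa->c; bc->a

  | cacb
  | bacabcc => bacaac
  | bacbbab
  | bcbcccac => abcccac => aaccac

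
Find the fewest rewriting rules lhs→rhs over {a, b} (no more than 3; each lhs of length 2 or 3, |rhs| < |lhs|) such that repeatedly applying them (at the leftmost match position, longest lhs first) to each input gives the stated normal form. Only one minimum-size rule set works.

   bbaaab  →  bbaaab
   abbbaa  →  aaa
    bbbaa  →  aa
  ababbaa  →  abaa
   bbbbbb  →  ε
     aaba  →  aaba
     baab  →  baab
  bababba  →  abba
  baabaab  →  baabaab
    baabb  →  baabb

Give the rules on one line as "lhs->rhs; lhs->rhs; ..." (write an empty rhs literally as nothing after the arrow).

bab->; bbb->

  | bbaaab
  | abbbaa => aaa
  | bbbaa => aa
  | ababbaa => abaa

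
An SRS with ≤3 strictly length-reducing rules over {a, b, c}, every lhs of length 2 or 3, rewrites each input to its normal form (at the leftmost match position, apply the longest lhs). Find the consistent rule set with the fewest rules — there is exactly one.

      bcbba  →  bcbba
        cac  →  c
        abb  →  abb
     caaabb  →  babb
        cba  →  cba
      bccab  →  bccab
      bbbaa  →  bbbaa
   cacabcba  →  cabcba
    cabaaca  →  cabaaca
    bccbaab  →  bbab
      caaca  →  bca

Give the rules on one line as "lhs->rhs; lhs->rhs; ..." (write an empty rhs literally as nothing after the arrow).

caa->b; cac->c; ccb->ca

  | bcbba
  | cac => c
  | abb
  | caaabb => babb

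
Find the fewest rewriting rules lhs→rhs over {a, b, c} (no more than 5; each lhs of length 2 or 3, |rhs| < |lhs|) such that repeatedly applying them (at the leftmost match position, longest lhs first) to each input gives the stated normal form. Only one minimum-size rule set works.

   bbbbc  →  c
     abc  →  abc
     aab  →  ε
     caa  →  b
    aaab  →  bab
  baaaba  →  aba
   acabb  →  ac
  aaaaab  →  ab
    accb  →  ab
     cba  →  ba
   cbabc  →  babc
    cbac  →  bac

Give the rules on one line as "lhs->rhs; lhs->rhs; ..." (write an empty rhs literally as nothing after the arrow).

aa->b; abb->; bb->; cb->b

  | bbbbc => bbc => c
  | abc
  | aab => bb => ε
  | caa => cb => b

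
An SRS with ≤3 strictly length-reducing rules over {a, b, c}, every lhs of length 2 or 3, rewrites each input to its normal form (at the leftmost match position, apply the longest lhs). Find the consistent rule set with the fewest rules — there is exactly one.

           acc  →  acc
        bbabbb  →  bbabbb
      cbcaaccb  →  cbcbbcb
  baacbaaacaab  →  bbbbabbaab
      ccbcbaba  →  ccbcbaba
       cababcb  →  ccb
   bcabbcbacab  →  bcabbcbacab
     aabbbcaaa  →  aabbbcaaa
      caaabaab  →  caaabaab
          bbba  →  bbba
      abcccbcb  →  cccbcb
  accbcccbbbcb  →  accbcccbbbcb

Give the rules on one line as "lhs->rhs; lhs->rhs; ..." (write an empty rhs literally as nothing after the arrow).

aac->bb; abc->c

  | acc
  | bbabbb
  | cbcaaccb => cbcbbcb
  | baacbaaacaab => bbbbaaacaab => bbbbabbaab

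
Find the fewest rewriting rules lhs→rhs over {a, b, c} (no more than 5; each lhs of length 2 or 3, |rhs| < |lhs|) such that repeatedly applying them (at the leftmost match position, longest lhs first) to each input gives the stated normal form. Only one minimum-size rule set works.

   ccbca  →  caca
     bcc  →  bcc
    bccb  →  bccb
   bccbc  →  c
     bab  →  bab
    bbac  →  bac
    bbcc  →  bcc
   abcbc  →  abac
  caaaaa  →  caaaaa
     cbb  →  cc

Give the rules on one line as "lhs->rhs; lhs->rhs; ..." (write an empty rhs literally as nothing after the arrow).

  | ccbca => caca
  | bcc
  | bccb
  | bccbc => bcac => c

bb->b; bca->; cbb->cc; cbc->ac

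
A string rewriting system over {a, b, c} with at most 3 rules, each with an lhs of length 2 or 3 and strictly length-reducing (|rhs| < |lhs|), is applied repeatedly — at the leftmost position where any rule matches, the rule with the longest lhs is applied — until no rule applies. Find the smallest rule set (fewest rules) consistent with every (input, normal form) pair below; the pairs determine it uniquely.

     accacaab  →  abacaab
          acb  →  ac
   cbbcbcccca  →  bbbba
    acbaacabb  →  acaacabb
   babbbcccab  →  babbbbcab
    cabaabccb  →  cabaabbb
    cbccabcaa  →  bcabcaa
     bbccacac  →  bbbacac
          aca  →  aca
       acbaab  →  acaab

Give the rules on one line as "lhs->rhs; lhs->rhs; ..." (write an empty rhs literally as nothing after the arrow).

cb->c; cc->b

  | accacaab => abacaab
  | acb => ac
  | cbbcbcccca => cbcbcccca => ccbcccca => bbcccca => bbbcca => bbbba
  | acbaacabb => acaacabb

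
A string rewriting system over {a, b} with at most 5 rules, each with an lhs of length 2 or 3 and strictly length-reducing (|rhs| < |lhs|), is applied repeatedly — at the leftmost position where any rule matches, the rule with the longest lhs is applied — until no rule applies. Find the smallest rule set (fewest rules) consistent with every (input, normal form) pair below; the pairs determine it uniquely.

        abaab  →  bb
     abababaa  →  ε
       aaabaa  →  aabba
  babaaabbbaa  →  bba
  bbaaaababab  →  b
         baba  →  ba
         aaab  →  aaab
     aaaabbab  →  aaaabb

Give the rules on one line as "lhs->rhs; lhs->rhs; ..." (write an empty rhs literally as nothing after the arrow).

  | abaab => bbab => bb
  | abababaa => bbbabaa => babaa => baa => ε
  | aaabaa => aabba
  | babaaabbbaa => baaabbbaa => abbbaa => abaa => bba

aba->bb; baa->; bab->b; bbb->b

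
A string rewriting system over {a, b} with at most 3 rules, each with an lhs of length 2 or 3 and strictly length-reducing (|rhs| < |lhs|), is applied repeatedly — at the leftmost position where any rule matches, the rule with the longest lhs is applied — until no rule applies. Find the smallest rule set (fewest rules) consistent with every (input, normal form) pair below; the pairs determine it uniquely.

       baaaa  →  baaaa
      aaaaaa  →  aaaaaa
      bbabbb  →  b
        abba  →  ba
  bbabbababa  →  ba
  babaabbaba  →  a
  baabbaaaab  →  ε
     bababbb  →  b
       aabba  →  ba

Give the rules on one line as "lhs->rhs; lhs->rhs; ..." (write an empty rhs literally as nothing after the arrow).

  | baaaa
  | aaaaaa
  | bbabbb => babbb => bb => b
  | abba => bba => ba

ab->b; bab->; bb->b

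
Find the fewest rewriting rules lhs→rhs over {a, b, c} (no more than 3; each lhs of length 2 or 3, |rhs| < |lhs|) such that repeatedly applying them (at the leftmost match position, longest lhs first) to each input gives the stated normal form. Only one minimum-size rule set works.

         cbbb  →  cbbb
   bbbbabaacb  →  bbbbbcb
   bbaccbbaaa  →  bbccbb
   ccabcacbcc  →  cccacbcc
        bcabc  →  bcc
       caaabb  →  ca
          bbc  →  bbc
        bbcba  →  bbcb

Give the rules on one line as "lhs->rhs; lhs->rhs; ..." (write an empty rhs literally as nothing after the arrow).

ab->; ba->b

  | cbbb
  | bbbbabaacb => bbbbbaacb => bbbbbacb => bbbbbcb
  | bbaccbbaaa => bbccbbaaa => bbccbbaa => bbccbba => bbccbb
  | ccabcacbcc => cccacbcc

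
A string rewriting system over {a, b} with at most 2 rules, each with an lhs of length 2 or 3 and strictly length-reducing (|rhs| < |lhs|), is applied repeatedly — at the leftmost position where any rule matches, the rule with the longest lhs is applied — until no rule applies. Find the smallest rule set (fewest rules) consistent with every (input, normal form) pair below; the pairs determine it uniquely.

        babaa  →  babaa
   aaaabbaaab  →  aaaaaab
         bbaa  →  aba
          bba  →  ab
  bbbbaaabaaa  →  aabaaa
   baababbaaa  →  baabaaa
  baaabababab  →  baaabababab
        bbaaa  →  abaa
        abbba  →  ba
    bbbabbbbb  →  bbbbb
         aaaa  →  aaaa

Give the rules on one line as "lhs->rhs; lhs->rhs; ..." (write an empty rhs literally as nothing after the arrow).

abb->; bba->ab

  | babaa
  | aaaabbaaab => aaaaaab
  | bbaa => aba
  | bba => ab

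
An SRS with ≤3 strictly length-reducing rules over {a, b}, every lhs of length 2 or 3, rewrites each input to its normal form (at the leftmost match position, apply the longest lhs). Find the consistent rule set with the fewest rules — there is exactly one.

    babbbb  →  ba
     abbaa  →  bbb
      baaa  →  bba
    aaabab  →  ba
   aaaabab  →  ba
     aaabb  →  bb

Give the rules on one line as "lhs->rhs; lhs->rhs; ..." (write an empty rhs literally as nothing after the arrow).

  | babbbb => babbb => babb => bab => ba
  | abbaa => bbaa => bbb
  | baaa => bba
  | aaabab => aabab => abab => bab => ba

ab->b; baa->bb; bab->ba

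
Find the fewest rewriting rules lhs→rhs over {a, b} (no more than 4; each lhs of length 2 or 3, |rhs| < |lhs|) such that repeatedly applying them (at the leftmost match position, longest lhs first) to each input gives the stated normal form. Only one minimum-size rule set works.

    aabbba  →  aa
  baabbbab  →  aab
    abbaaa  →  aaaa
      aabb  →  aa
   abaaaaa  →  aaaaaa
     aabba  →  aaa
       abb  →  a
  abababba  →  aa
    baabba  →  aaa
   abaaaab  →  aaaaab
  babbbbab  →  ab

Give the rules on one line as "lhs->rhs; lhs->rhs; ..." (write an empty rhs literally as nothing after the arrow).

ba->; baa->aa; bb->

  | aabbba => aaba => aa
  | baabbbab => aabbbab => aabab => aab
  | abbaaa => aaaa
  | aabb => aa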